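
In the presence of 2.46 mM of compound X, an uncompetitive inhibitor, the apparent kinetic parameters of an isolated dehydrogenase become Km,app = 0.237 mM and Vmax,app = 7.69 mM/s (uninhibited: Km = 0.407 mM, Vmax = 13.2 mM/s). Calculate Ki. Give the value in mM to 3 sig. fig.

3.43 mM

Uncompetitive: Vmax,app = Vmax/α (and Km,app = Km/α) with α = 1 + [I]/Ki.
α = Vmax/Vmax,app = 13.2/7.69 = 1.717.
Since α = 1 + [I]/Ki, [I]/Ki = 1.717 − 1 = 0.7165 and Ki = 2.46/0.7165 = 3.43 mM.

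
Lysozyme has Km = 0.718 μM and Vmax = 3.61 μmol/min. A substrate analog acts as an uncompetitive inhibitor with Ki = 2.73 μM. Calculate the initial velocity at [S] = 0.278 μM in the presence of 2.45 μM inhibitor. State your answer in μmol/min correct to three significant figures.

α = 1 + [I]/Ki = 1 + 2.45/2.73 = 1.897.
For an uncompetitive inhibitor, both parameters are divided by α, giving Vmax/α and Km/α: Km,app = 0.378 μM, Vmax,app = 1.90 μmol/min.
v = Vmax,app·[S]/(Km,app + [S]) = 1.90 × 0.278/(0.378 + 0.278) = 0.806 μmol/min.

0.806 μmol/min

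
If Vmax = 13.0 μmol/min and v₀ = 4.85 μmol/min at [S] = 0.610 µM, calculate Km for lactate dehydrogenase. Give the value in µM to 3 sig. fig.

1.03 µM

From v = Vmax[S]/(Km+[S]), Km = [S](Vmax − v)/v.
Km = 0.610 × (13.0 − 4.85) / 4.85 = 4.972/4.85 = 1.03 µM.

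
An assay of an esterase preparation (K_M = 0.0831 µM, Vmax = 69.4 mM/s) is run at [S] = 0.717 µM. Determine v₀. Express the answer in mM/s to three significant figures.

62.2 mM/s

v = Vmax·[S]/(Km + [S]) = 69.4 × 0.717 / (0.0831 + 0.717)
  = 49.76 / 0.8001 = 62.2 mM/s.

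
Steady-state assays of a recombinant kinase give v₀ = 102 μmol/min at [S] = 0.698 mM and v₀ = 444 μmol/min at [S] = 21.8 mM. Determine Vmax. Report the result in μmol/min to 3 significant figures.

In reciprocal form, 1/v = (Km/Vmax)·(1/[S]) + 1/Vmax. The two points give (1/[S], 1/v) = (1.433, 0.009804) and (0.04587, 0.002252).
Slope = (0.009804 − 0.002252)/(1.433 − 0.04587) = 0.005445; intercept = 0.009804 − 0.005445×1.433 = 0.002002.
Vmax = 1/intercept = 499 μmol/min; Km = slope × Vmax = 0.005445 × 499 = 2.72 mM.

499 μmol/min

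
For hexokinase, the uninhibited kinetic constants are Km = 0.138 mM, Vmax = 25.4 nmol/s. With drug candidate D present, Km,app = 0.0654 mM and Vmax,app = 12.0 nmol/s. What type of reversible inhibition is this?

Both Km and Vmax decrease by the same factor (~2.11-fold) — characteristic of uncompetitive inhibition.

uncompetitive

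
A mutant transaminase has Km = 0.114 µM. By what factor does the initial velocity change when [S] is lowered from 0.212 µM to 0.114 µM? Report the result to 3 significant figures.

0.769

Since Vmax cancels, v₂/v₁ = [S]₂(Km+[S]₁) / [S]₁(Km+[S]₂).
= 0.114×(0.114+0.212) / (0.212×(0.114+0.114)) = 0.03716/0.04834 = 0.769.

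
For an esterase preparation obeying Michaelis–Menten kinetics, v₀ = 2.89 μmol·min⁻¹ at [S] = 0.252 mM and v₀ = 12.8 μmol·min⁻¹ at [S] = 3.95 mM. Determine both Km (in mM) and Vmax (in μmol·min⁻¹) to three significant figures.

In reciprocal form, 1/v = (Km/Vmax)·(1/[S]) + 1/Vmax. The two points give (1/[S], 1/v) = (3.968, 0.3460) and (0.2532, 0.07812).
Slope = (0.3460 − 0.07812)/(3.968 − 0.2532) = 0.07211; intercept = 0.3460 − 0.07211×3.968 = 0.05987.
Vmax = 1/intercept = 16.7 μmol·min⁻¹; Km = slope × Vmax = 0.07211 × 16.7 = 1.20 mM.

Km = 1.20 mM; Vmax = 16.7 μmol·min⁻¹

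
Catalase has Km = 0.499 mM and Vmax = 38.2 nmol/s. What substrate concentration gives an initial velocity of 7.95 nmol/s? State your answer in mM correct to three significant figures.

The required fractional saturation is v/Vmax = 7.95/38.2 = 0.2081.
Then [S]/(Km+[S]) = 0.2081 ⇒ [S] = 0.499 × 0.2081/(1 − 0.2081) = 0.131 mM.

0.131 mM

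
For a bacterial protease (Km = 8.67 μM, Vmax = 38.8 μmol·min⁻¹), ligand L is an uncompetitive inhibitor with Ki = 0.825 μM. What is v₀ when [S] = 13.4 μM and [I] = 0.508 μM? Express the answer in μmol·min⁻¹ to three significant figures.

With α = 1 + [I]/Ki = 1 + 0.508/0.825 = 1.616, the uncompetitive rate law is v = (Vmax/α)·[S] / (Km/α + [S]).
v = (38.8/1.616)×13.4 / (8.67/1.616 + 13.4) = 321.8/18.77 = 17.1 μmol·min⁻¹.

17.1 μmol·min⁻¹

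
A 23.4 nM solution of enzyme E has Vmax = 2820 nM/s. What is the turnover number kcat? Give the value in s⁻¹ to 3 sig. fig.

121 s⁻¹

kcat = Vmax/[E]total = 2820 nM/s / 23.4 nM = 121 s⁻¹.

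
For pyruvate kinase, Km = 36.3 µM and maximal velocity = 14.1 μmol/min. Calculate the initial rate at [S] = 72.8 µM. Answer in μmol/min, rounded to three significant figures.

[S]/(Km+[S]) = 72.8/109.1 = 0.6673, the fractional saturation.
v = 0.6673 × Vmax = 0.6673 × 14.1 = 9.41 μmol/min.

9.41 μmol/min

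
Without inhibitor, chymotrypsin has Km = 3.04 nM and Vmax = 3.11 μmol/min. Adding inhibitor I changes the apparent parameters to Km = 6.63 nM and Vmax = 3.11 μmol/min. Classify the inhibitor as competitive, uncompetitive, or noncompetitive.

Km increases (3.04 → 6.63 nM) while Vmax is unchanged — the hallmark of competitive inhibition.

competitive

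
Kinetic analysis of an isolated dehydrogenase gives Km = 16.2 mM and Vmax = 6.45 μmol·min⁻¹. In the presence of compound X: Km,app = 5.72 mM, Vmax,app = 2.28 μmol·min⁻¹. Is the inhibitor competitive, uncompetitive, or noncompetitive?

uncompetitive

Both Km and Vmax decrease by the same factor (~2.83-fold) — characteristic of uncompetitive inhibition.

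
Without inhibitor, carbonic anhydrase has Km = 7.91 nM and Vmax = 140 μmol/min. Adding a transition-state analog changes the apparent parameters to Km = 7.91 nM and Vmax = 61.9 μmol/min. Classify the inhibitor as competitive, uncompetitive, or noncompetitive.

Vmax decreases (140 → 61.9 μmol/min) while Km is unchanged — pure noncompetitive inhibition.

noncompetitive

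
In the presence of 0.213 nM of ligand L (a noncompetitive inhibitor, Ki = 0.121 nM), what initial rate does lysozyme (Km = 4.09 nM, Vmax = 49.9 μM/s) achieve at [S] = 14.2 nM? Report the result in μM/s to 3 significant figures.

With α = 1 + [I]/Ki = 1 + 0.213/0.121 = 2.760, the noncompetitive rate law is v = (Vmax/α)·[S] / (Km + [S]).
v = (49.9/2.760)×14.2 / (4.09 + 14.2) = 256.7/18.29 = 14.0 μM/s.

14.0 μM/s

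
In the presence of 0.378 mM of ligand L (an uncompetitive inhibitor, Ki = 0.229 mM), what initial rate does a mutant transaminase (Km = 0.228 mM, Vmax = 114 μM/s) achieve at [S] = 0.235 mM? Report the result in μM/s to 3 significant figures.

With α = 1 + [I]/Ki = 1 + 0.378/0.229 = 2.651, the uncompetitive rate law is v = (Vmax/α)·[S] / (Km/α + [S]).
v = (114/2.651)×0.235 / (0.228/2.651 + 0.235) = 10.11/0.3210 = 31.5 μM/s.

31.5 μM/s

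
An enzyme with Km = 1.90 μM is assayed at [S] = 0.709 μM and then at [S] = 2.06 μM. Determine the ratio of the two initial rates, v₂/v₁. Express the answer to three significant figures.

The fractional saturations are [S]/(Km+[S]) = 0.709/2.609 = 0.2718 and 2.06/3.960 = 0.5202.
v₂/v₁ is just their ratio: 0.5202/0.2718 = 1.91.

1.91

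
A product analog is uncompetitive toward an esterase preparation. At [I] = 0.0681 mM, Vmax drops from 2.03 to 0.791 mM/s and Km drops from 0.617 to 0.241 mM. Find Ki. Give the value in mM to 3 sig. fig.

0.0435 mM

Uncompetitive: Vmax,app = Vmax/α (and Km,app = Km/α) with α = 1 + [I]/Ki.
α = Vmax/Vmax,app = 2.03/0.791 = 2.566.
Ki = [I]/(α − 1) = 0.0681/1.566 = 0.0435 mM.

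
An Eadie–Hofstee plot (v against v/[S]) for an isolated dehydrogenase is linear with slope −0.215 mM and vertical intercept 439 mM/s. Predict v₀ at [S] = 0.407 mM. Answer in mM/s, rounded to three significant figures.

In the Eadie–Hofstee form v = Vmax − Km·(v/[S]), the slope is −Km and the intercept is Vmax, so Km = 0.215 mM and Vmax = 439 mM/s.
v = 439 × 0.407/(0.215 + 0.407) = 287 mM/s.

287 mM/s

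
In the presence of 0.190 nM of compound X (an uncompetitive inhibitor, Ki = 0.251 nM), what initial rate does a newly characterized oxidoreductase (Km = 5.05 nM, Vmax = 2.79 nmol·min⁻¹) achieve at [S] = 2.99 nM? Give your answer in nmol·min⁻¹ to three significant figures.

With α = 1 + [I]/Ki = 1 + 0.190/0.251 = 1.757, the uncompetitive rate law is v = (Vmax/α)·[S] / (Km/α + [S]).
v = (2.79/1.757)×2.99 / (5.05/1.757 + 2.99) = 4.748/5.864 = 0.810 nmol·min⁻¹.

0.810 nmol·min⁻¹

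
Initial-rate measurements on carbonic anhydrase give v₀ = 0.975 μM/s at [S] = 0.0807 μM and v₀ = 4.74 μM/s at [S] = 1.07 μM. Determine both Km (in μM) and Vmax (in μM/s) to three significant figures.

In reciprocal form, 1/v = (Km/Vmax)·(1/[S]) + 1/Vmax. The two points give (1/[S], 1/v) = (12.39, 1.026) and (0.9346, 0.2110).
Slope = (1.026 − 0.2110)/(12.39 − 0.9346) = 0.07111; intercept = 1.026 − 0.07111×12.39 = 0.1445.
Vmax = 1/intercept = 6.92 μM/s; Km = slope × Vmax = 0.07111 × 6.92 = 0.492 μM.

Km = 0.492 μM; Vmax = 6.92 μM/s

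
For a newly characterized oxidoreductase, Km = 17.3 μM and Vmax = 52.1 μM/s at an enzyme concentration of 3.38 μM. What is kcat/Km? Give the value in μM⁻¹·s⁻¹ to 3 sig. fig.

kcat = Vmax/[E]total = 52.1/3.38 = 15.4 s⁻¹.
kcat/Km = 15.4/17.3 = 0.891 μM⁻¹·s⁻¹.

0.891 μM⁻¹·s⁻¹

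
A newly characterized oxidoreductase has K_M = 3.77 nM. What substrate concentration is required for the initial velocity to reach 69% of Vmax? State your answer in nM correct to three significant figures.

v/Vmax = [S]/(Km+[S]) = 0.69, so [S] = Km·0.69/(1 − 0.69) = 3.77 × 2.226.
[S] = 8.39 nM.

8.39 nM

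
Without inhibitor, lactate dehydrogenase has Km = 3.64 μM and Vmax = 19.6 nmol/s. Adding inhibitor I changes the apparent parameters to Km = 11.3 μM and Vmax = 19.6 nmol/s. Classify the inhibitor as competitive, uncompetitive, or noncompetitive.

Km increases (3.64 → 11.3 μM) while Vmax is unchanged — the hallmark of competitive inhibition.

competitive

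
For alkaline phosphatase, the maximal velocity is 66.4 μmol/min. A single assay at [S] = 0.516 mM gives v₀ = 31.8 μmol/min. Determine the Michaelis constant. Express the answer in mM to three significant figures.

0.561 mM

From v = Vmax[S]/(Km+[S]), Km = [S](Vmax − v)/v.
Km = 0.516 × (66.4 − 31.8) / 31.8 = 17.85/31.8 = 0.561 mM.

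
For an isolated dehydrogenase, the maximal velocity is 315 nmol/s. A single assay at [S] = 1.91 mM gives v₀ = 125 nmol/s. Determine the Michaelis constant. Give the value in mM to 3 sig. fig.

2.90 mM

v/Vmax = 125/315 = 0.3968 = [S]/(Km+[S]).
So Km + [S] = [S]/0.3968 = 4.813 mM, giving Km = 4.813 − 1.91 = 2.90 mM.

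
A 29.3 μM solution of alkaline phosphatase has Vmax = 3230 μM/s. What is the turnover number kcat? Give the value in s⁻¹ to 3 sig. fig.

110 s⁻¹

kcat = Vmax/[E]total = 3230 μM/s / 29.3 μM = 110 s⁻¹.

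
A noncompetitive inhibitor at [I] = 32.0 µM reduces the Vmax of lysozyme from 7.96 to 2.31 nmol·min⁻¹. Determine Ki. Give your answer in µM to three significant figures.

13.1 µM

Noncompetitive: Vmax,app = Vmax/α with α = 1 + [I]/Ki.
α = Vmax/Vmax,app = 7.96/2.31 = 3.446.
Ki = [I]/(α − 1) = 32.0/2.446 = 13.1 µM.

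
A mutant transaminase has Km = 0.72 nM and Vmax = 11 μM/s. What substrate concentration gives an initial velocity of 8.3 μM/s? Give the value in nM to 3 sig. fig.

Rearranging v = Vmax[S]/(Km+[S]) gives [S] = Km·v/(Vmax − v).
[S] = 0.72 × 8.3 / (11 − 8.3) = 5.976/2.700 = 2.21 nM.

2.21 nM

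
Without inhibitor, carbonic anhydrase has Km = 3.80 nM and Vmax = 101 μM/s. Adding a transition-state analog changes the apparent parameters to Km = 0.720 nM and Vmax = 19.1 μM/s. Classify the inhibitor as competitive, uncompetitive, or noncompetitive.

Both Km and Vmax decrease by the same factor (~5.28-fold) — characteristic of uncompetitive inhibition.

uncompetitive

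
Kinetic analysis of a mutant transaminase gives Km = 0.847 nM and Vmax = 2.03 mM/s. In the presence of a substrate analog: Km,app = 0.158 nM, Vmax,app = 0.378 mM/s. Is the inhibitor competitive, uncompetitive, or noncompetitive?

Both Km and Vmax decrease by the same factor (~5.37-fold) — characteristic of uncompetitive inhibition.

uncompetitive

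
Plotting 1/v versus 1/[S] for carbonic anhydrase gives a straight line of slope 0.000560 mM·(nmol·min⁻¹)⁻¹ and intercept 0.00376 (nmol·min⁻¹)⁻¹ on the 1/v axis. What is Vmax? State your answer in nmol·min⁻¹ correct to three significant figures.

The y-intercept of a Lineweaver–Burk plot equals 1/Vmax, so Vmax = 1/0.00376 = 266 nmol·min⁻¹.

266 nmol·min⁻¹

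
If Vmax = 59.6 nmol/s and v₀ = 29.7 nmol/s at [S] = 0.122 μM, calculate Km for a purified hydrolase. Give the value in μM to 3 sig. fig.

0.123 μM

v/Vmax = 29.7/59.6 = 0.4983 = [S]/(Km+[S]).
So Km + [S] = [S]/0.4983 = 0.2448 μM, giving Km = 0.2448 − 0.122 = 0.123 μM.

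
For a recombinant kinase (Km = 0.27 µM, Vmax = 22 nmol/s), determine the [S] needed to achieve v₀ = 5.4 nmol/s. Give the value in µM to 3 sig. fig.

The required fractional saturation is v/Vmax = 5.4/22 = 0.2455.
Then [S]/(Km+[S]) = 0.2455 ⇒ [S] = 0.27 × 0.2455/(1 − 0.2455) = 0.0878 µM.

0.0878 µM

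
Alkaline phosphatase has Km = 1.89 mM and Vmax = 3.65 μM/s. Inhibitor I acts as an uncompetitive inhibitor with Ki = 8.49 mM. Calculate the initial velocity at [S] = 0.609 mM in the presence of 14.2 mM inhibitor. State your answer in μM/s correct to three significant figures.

0.632 μM/s

α = 1 + [I]/Ki = 1 + 14.2/8.49 = 2.673.
For an uncompetitive inhibitor, both parameters are divided by α, giving Vmax/α and Km/α: Km,app = 0.707 mM, Vmax,app = 1.37 μM/s.
v = Vmax,app·[S]/(Km,app + [S]) = 1.37 × 0.609/(0.707 + 0.609) = 0.632 μM/s.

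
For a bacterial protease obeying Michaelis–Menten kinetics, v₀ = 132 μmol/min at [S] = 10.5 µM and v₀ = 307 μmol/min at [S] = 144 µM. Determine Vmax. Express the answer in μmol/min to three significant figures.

343 μmol/min

From v = Vmax[S]/(Km+[S]), each point gives Vmax = v(Km+[S])/[S].
Equating: 132(Km+10.5)/10.5 = 307(Km+144)/144.
12.57·Km + 132 = 2.132·Km + 307, so (12.57 − 2.132)·Km = 307 − 132.
Km = 175.0/10.44 = 16.8 µM; then Vmax = 132(16.8+10.5)/10.5 = 343 μmol/min.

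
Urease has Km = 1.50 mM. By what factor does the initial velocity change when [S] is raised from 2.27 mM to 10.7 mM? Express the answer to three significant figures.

The fractional saturations are [S]/(Km+[S]) = 2.27/3.770 = 0.6021 and 10.7/12.20 = 0.8770.
v₂/v₁ is just their ratio: 0.8770/0.6021 = 1.46.

1.46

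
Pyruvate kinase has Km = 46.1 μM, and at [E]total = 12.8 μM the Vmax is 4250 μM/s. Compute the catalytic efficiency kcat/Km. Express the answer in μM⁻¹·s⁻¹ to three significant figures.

7.20 μM⁻¹·s⁻¹

kcat = Vmax/[E]total = 4250/12.8 = 332 s⁻¹.
kcat/Km = 332/46.1 = 7.20 μM⁻¹·s⁻¹.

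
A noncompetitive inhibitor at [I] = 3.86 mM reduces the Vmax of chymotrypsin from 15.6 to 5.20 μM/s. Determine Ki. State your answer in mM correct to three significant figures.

1.93 mM

Noncompetitive: Vmax,app = Vmax/α with α = 1 + [I]/Ki.
α = Vmax/Vmax,app = 15.6/5.20 = 3.000.
Ki = [I]/(α − 1) = 3.86/2.000 = 1.93 mM.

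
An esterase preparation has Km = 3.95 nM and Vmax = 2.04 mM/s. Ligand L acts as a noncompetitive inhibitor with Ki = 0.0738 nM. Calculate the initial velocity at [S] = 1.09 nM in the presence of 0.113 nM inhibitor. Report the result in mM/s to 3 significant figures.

α = 1 + [I]/Ki = 1 + 0.113/0.0738 = 2.531.
For a noncompetitive inhibitor, Vmax is reduced to Vmax/α while Km is unchanged: Km,app = 3.95 nM, Vmax,app = 0.806 mM/s.
v = Vmax,app·[S]/(Km,app + [S]) = 0.806 × 1.09/(3.95 + 1.09) = 0.174 mM/s.

0.174 mM/s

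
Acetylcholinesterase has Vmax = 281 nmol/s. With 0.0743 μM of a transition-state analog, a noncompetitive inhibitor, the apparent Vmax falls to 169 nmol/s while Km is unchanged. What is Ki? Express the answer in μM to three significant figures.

0.112 μM

Noncompetitive: Vmax,app = Vmax/α with α = 1 + [I]/Ki.
α = Vmax/Vmax,app = 281/169 = 1.663.
Ki = [I]/(α − 1) = 0.0743/0.6627 = 0.112 μM.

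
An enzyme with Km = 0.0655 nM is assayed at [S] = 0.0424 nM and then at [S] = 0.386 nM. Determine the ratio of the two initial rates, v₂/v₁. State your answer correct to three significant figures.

2.18

The fractional saturations are [S]/(Km+[S]) = 0.0424/0.1079 = 0.3930 and 0.386/0.4515 = 0.8549.
v₂/v₁ is just their ratio: 0.8549/0.3930 = 2.18.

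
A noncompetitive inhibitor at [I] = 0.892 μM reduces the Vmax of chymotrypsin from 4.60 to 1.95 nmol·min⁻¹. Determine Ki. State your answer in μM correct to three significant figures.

0.656 μM

Noncompetitive: Vmax,app = Vmax/α with α = 1 + [I]/Ki.
α = Vmax/Vmax,app = 4.60/1.95 = 2.359.
Since α = 1 + [I]/Ki, [I]/Ki = 2.359 − 1 = 1.359 and Ki = 0.892/1.359 = 0.656 μM.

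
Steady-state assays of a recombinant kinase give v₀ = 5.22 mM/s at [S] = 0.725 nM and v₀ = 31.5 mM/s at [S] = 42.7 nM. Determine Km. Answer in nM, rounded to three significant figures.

In reciprocal form, 1/v = (Km/Vmax)·(1/[S]) + 1/Vmax. The two points give (1/[S], 1/v) = (1.379, 0.1916) and (0.02342, 0.03175).
Slope = (0.1916 − 0.03175)/(1.379 − 0.02342) = 0.1179; intercept = 0.1916 − 0.1179×1.379 = 0.02899.
Vmax = 1/intercept = 34.5 mM/s; Km = slope × Vmax = 0.1179 × 34.5 = 4.07 nM.

4.07 nM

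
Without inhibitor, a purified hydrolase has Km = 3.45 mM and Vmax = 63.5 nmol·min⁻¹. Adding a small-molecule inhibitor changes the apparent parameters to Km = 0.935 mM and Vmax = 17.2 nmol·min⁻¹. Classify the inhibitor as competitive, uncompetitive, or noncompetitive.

uncompetitive

Both Km and Vmax decrease by the same factor (~3.69-fold) — characteristic of uncompetitive inhibition.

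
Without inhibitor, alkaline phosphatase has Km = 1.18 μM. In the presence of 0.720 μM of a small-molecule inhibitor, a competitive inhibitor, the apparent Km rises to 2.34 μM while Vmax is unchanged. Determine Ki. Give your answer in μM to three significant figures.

0.732 μM

Competitive: Km,app = α·Km with α = 1 + [I]/Ki.
α = Km,app/Km = 2.34/1.18 = 1.983.
Ki = [I]/(α − 1) = 0.720/0.9831 = 0.732 μM.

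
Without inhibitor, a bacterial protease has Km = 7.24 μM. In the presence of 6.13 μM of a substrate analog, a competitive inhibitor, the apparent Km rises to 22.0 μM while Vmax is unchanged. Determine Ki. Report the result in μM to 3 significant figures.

3.01 μM

Competitive: Km,app = α·Km with α = 1 + [I]/Ki.
α = Km,app/Km = 22.0/7.24 = 3.039.
Since α = 1 + [I]/Ki, [I]/Ki = 3.039 − 1 = 2.039 and Ki = 6.13/2.039 = 3.01 μM.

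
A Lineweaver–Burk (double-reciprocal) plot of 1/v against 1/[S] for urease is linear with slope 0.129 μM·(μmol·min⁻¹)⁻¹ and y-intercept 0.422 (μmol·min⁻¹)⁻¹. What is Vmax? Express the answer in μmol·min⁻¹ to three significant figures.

2.37 μmol·min⁻¹

The y-intercept of a Lineweaver–Burk plot equals 1/Vmax, so Vmax = 1/0.422 = 2.37 μmol·min⁻¹.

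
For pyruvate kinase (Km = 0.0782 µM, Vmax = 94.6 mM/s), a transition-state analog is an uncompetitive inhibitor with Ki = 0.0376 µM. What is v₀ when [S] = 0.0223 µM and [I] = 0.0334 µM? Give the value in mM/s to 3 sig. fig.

α = 1 + [I]/Ki = 1 + 0.0334/0.0376 = 1.888.
For an uncompetitive inhibitor, both parameters are divided by α, giving Vmax/α and Km/α: Km,app = 0.0414 µM, Vmax,app = 50.1 mM/s.
v = Vmax,app·[S]/(Km,app + [S]) = 50.1 × 0.0223/(0.0414 + 0.0223) = 17.5 mM/s.

17.5 mM/s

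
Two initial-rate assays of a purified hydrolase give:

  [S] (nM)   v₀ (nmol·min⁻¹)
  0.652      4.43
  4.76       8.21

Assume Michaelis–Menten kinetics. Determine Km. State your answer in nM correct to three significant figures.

In reciprocal form, 1/v = (Km/Vmax)·(1/[S]) + 1/Vmax. The two points give (1/[S], 1/v) = (1.534, 0.2257) and (0.2101, 0.1218).
Slope = (0.2257 − 0.1218)/(1.534 − 0.2101) = 0.07852; intercept = 0.2257 − 0.07852×1.534 = 0.1053.
Vmax = 1/intercept = 9.50 nmol·min⁻¹; Km = slope × Vmax = 0.07852 × 9.50 = 0.746 nM.

0.746 nM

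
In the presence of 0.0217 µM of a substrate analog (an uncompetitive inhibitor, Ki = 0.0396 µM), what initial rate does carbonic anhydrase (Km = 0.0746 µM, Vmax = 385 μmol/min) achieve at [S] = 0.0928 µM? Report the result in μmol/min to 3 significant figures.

With α = 1 + [I]/Ki = 1 + 0.0217/0.0396 = 1.548, the uncompetitive rate law is v = (Vmax/α)·[S] / (Km/α + [S]).
v = (385/1.548)×0.0928 / (0.0746/1.548 + 0.0928) = 23.08/0.1410 = 164 μmol/min.

164 μmol/min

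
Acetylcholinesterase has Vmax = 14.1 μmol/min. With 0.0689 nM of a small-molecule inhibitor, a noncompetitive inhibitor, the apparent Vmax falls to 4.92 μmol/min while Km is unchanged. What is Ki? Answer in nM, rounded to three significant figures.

0.0369 nM

Noncompetitive: Vmax,app = Vmax/α with α = 1 + [I]/Ki.
α = Vmax/Vmax,app = 14.1/4.92 = 2.866.
Ki = [I]/(α − 1) = 0.0689/1.866 = 0.0369 nM.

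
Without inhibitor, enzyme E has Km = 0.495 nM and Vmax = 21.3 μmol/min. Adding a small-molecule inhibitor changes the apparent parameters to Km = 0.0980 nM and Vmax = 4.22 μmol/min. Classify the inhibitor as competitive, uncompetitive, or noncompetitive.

uncompetitive

Both Km and Vmax decrease by the same factor (~5.05-fold) — characteristic of uncompetitive inhibition.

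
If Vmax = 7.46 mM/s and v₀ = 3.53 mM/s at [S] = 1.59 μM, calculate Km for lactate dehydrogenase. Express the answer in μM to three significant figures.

1.77 μM

v/Vmax = 3.53/7.46 = 0.4732 = [S]/(Km+[S]).
So Km + [S] = [S]/0.4732 = 3.360 μM, giving Km = 3.360 − 1.59 = 1.77 μM.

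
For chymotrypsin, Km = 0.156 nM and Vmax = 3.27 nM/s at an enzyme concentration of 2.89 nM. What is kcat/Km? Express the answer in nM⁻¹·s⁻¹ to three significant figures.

kcat = Vmax/[E]total = 3.27/2.89 = 1.13 s⁻¹.
kcat/Km = 1.13/0.156 = 7.25 nM⁻¹·s⁻¹.

7.25 nM⁻¹·s⁻¹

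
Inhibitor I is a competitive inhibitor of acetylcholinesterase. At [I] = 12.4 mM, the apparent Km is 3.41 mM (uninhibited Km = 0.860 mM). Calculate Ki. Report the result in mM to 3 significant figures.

Competitive: Km,app = α·Km with α = 1 + [I]/Ki.
α = Km,app/Km = 3.41/0.860 = 3.965.
Ki = [I]/(α − 1) = 12.4/2.965 = 4.18 mM.

4.18 mM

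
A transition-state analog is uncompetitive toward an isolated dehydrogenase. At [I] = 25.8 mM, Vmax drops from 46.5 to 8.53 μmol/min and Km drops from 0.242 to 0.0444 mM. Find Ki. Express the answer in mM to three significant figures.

5.80 mM

Uncompetitive: Vmax,app = Vmax/α (and Km,app = Km/α) with α = 1 + [I]/Ki.
α = Vmax/Vmax,app = 46.5/8.53 = 5.451.
Ki = [I]/(α − 1) = 25.8/4.451 = 5.80 mM.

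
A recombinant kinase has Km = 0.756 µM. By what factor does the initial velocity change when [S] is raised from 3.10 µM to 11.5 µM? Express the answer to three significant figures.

The fractional saturations are [S]/(Km+[S]) = 3.10/3.856 = 0.8039 and 11.5/12.26 = 0.9383.
v₂/v₁ is just their ratio: 0.9383/0.8039 = 1.17.

1.17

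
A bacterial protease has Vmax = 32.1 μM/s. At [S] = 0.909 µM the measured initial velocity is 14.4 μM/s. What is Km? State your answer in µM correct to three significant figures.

1.12 µM

v/Vmax = 14.4/32.1 = 0.4486 = [S]/(Km+[S]).
So Km + [S] = [S]/0.4486 = 2.026 µM, giving Km = 2.026 − 0.909 = 1.12 µM.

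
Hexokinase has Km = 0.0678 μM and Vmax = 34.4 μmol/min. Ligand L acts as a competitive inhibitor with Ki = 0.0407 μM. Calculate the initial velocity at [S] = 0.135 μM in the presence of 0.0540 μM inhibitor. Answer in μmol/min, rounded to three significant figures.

15.9 μmol/min

α = 1 + [I]/Ki = 1 + 0.0540/0.0407 = 2.327.
For a competitive inhibitor, Vmax is unchanged and the apparent Km becomes α·Km: Km,app = 0.158 μM, Vmax,app = 34.4 μmol/min.
v = Vmax,app·[S]/(Km,app + [S]) = 34.4 × 0.135/(0.158 + 0.135) = 15.9 μmol/min.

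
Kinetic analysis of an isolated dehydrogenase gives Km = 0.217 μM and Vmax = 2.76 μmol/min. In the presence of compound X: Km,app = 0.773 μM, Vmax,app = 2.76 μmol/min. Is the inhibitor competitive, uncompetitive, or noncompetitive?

Km increases (0.217 → 0.773 μM) while Vmax is unchanged — the hallmark of competitive inhibition.

competitive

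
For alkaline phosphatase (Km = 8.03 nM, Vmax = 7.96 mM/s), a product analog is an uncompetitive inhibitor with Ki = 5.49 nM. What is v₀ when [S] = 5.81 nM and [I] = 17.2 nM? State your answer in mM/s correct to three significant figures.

α = 1 + [I]/Ki = 1 + 17.2/5.49 = 4.133.
For an uncompetitive inhibitor, both parameters are divided by α, giving Vmax/α and Km/α: Km,app = 1.94 nM, Vmax,app = 1.93 mM/s.
v = Vmax,app·[S]/(Km,app + [S]) = 1.93 × 5.81/(1.94 + 5.81) = 1.44 mM/s.

1.44 mM/s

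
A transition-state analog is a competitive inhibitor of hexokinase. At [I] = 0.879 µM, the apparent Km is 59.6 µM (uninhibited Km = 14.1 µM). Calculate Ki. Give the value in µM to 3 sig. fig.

Competitive: Km,app = α·Km with α = 1 + [I]/Ki.
α = Km,app/Km = 59.6/14.1 = 4.227.
Since α = 1 + [I]/Ki, [I]/Ki = 4.227 − 1 = 3.227 and Ki = 0.879/3.227 = 0.272 µM.

0.272 µM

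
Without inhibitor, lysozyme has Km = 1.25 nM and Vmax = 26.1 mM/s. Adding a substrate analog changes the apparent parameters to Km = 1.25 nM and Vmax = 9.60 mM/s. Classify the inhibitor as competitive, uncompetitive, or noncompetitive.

noncompetitive

Vmax decreases (26.1 → 9.60 mM/s) while Km is unchanged — pure noncompetitive inhibition.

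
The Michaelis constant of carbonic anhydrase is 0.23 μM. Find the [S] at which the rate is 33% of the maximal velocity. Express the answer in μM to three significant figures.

0.113 μM

v/Vmax = [S]/(Km+[S]) = 0.33, so [S] = Km·0.33/(1 − 0.33) = 0.23 × 0.4925.
[S] = 0.113 μM.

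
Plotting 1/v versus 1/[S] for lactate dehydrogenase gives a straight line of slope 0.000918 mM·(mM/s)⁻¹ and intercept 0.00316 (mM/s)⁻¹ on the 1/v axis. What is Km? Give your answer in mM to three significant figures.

0.291 mM

y-intercept = 1/Vmax ⇒ Vmax = 316 mM/s; slope = Km/Vmax ⇒ Km = slope × Vmax.
Km = 0.000918 × 316 = 0.291 mM.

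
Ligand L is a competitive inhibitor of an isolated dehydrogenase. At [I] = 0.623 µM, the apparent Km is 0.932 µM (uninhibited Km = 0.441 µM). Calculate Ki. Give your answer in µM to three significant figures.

0.560 µM

Competitive: Km,app = α·Km with α = 1 + [I]/Ki.
α = Km,app/Km = 0.932/0.441 = 2.113.
Ki = [I]/(α − 1) = 0.623/1.113 = 0.560 µM.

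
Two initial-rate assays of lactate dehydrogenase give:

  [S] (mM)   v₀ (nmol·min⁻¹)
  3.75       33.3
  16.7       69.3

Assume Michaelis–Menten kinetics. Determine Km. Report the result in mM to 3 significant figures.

From v = Vmax[S]/(Km+[S]), each point gives Vmax = v(Km+[S])/[S].
Equating: 33.3(Km+3.75)/3.75 = 69.3(Km+16.7)/16.7.
8.880·Km + 33.3 = 4.150·Km + 69.3, so (8.880 − 4.150)·Km = 69.3 − 33.3.
Km = 36.00/4.730 = 7.61 mM; then Vmax = 33.3(7.61+3.75)/3.75 = 101 nmol·min⁻¹.

7.61 mM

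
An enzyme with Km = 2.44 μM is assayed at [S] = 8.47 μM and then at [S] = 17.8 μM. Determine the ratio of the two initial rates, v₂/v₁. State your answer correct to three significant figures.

1.13

The fractional saturations are [S]/(Km+[S]) = 8.47/10.91 = 0.7764 and 17.8/20.24 = 0.8794.
v₂/v₁ is just their ratio: 0.8794/0.7764 = 1.13.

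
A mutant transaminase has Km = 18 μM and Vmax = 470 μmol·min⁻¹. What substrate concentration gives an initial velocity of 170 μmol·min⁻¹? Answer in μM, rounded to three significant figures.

Rearranging v = Vmax[S]/(Km+[S]) gives [S] = Km·v/(Vmax − v).
[S] = 18 × 170 / (470 − 170) = 3060/300.0 = 10.2 μM.

10.2 μM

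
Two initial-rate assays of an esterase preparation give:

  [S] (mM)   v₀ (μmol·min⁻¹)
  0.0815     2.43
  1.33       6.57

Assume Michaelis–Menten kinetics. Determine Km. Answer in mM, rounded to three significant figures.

In reciprocal form, 1/v = (Km/Vmax)·(1/[S]) + 1/Vmax. The two points give (1/[S], 1/v) = (12.27, 0.4115) and (0.7519, 0.1522).
Slope = (0.4115 − 0.1522)/(12.27 − 0.7519) = 0.02251; intercept = 0.4115 − 0.02251×12.27 = 0.1353.
Vmax = 1/intercept = 7.39 μmol·min⁻¹; Km = slope × Vmax = 0.02251 × 7.39 = 0.166 mM.

0.166 mM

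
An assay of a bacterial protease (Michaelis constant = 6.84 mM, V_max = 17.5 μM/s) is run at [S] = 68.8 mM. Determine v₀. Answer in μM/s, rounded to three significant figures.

15.9 μM/s

[S]/(Km+[S]) = 68.8/75.64 = 0.9096, the fractional saturation.
v = 0.9096 × Vmax = 0.9096 × 17.5 = 15.9 μM/s.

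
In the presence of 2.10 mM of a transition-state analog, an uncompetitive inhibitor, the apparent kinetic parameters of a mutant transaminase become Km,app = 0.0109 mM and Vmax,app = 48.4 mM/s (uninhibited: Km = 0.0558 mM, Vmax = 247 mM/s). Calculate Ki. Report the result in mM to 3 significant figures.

0.512 mM

Uncompetitive: Vmax,app = Vmax/α (and Km,app = Km/α) with α = 1 + [I]/Ki.
α = Vmax/Vmax,app = 247/48.4 = 5.103.
Ki = [I]/(α − 1) = 2.10/4.103 = 0.512 mM.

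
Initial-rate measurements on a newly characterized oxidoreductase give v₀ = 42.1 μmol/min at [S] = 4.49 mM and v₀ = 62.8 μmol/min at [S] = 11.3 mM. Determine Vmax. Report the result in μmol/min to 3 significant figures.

92.9 μmol/min

In reciprocal form, 1/v = (Km/Vmax)·(1/[S]) + 1/Vmax. The two points give (1/[S], 1/v) = (0.2227, 0.02375) and (0.08850, 0.01592).
Slope = (0.02375 − 0.01592)/(0.2227 − 0.08850) = 0.05833; intercept = 0.02375 − 0.05833×0.2227 = 0.01076.
Vmax = 1/intercept = 92.9 μmol/min; Km = slope × Vmax = 0.05833 × 92.9 = 5.42 mM.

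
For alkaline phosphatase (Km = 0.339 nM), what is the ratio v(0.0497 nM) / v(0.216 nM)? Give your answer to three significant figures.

0.329

The fractional saturations are [S]/(Km+[S]) = 0.216/0.5550 = 0.3892 and 0.0497/0.3887 = 0.1279.
v₂/v₁ is just their ratio: 0.1279/0.3892 = 0.329.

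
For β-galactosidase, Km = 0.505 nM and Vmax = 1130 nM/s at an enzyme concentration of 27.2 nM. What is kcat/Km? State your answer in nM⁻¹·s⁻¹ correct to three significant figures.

82.3 nM⁻¹·s⁻¹

kcat = Vmax/[E]total = 1130/27.2 = 41.5 s⁻¹.
kcat/Km = 41.5/0.505 = 82.3 nM⁻¹·s⁻¹.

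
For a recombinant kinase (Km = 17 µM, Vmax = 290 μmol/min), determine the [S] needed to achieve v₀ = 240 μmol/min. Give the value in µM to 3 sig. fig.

Rearranging v = Vmax[S]/(Km+[S]) gives [S] = Km·v/(Vmax − v).
[S] = 17 × 240 / (290 − 240) = 4080/50.00 = 81.6 µM.

81.6 µM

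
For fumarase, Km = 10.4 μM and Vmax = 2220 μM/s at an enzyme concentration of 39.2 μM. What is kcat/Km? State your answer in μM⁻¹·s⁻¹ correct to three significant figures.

kcat = Vmax/[E]total = 2220/39.2 = 56.6 s⁻¹.
kcat/Km = 56.6/10.4 = 5.45 μM⁻¹·s⁻¹.

5.45 μM⁻¹·s⁻¹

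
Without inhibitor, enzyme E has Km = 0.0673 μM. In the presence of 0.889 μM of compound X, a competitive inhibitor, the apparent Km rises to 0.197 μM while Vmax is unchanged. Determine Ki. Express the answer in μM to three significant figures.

Competitive: Km,app = α·Km with α = 1 + [I]/Ki.
α = Km,app/Km = 0.197/0.0673 = 2.927.
Ki = [I]/(α − 1) = 0.889/1.927 = 0.461 μM.

0.461 μM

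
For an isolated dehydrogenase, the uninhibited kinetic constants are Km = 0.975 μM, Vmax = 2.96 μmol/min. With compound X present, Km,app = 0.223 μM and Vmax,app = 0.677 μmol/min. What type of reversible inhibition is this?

uncompetitive

Both Km and Vmax decrease by the same factor (~4.37-fold) — characteristic of uncompetitive inhibition.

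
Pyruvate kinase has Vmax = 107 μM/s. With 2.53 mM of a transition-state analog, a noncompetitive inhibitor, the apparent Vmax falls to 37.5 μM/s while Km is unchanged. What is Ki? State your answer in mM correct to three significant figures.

1.37 mM

Noncompetitive: Vmax,app = Vmax/α with α = 1 + [I]/Ki.
α = Vmax/Vmax,app = 107/37.5 = 2.853.
Ki = [I]/(α − 1) = 2.53/1.853 = 1.37 mM.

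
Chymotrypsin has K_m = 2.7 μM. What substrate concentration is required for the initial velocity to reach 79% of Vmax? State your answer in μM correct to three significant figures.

v/Vmax = [S]/(Km+[S]) = 0.79, so [S] = Km·0.79/(1 − 0.79) = 2.7 × 3.762.
[S] = 10.2 μM.

10.2 μM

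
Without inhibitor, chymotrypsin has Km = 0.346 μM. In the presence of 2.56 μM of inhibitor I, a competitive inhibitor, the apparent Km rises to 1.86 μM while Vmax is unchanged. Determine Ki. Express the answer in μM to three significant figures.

0.585 μM

Competitive: Km,app = α·Km with α = 1 + [I]/Ki.
α = Km,app/Km = 1.86/0.346 = 5.376.
Since α = 1 + [I]/Ki, [I]/Ki = 5.376 − 1 = 4.376 and Ki = 2.56/4.376 = 0.585 μM.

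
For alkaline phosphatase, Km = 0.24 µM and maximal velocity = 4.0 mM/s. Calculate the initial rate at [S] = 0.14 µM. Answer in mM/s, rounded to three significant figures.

v = Vmax·[S]/(Km + [S]) = 4.0 × 0.14 / (0.24 + 0.14)
  = 0.5600 / 0.3800 = 1.47 mM/s.

1.47 mM/s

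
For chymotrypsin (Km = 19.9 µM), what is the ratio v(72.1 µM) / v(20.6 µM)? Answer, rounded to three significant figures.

1.54

The fractional saturations are [S]/(Km+[S]) = 20.6/40.50 = 0.5086 and 72.1/92.00 = 0.7837.
v₂/v₁ is just their ratio: 0.7837/0.5086 = 1.54.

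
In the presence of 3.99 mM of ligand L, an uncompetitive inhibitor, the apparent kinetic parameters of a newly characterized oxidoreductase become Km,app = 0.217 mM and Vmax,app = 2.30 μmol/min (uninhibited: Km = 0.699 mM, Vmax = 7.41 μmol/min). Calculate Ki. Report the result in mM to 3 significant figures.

Uncompetitive: Vmax,app = Vmax/α (and Km,app = Km/α) with α = 1 + [I]/Ki.
α = Vmax/Vmax,app = 7.41/2.30 = 3.222.
Ki = [I]/(α − 1) = 3.99/2.222 = 1.80 mM.

1.80 mM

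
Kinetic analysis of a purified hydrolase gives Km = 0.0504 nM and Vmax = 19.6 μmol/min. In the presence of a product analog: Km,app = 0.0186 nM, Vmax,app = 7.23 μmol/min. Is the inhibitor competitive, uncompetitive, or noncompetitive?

uncompetitive

Both Km and Vmax decrease by the same factor (~2.71-fold) — characteristic of uncompetitive inhibition.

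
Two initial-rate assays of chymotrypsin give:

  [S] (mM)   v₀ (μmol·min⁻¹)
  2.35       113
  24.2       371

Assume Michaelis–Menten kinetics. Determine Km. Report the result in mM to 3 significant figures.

7.88 mM

From v = Vmax[S]/(Km+[S]), each point gives Vmax = v(Km+[S])/[S].
Equating: 113(Km+2.35)/2.35 = 371(Km+24.2)/24.2.
48.09·Km + 113 = 15.33·Km + 371, so (48.09 − 15.33)·Km = 371 − 113.
Km = 258.0/32.75 = 7.88 mM; then Vmax = 113(7.88+2.35)/2.35 = 492 μmol·min⁻¹.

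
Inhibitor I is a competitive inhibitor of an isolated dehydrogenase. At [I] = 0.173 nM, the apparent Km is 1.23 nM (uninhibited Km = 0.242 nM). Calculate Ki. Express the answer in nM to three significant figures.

0.0424 nM

Competitive: Km,app = α·Km with α = 1 + [I]/Ki.
α = Km,app/Km = 1.23/0.242 = 5.083.
Ki = [I]/(α − 1) = 0.173/4.083 = 0.0424 nM.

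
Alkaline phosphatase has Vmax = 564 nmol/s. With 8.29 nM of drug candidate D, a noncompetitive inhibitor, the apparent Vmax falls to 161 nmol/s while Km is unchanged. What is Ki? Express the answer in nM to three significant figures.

Noncompetitive: Vmax,app = Vmax/α with α = 1 + [I]/Ki.
α = Vmax/Vmax,app = 564/161 = 3.503.
Ki = [I]/(α − 1) = 8.29/2.503 = 3.31 nM.

3.31 nM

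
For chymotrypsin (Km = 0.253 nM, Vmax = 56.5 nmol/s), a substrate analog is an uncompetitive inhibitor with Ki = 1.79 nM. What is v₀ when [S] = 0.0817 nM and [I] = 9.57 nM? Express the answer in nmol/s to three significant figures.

With α = 1 + [I]/Ki = 1 + 9.57/1.79 = 6.346, the uncompetitive rate law is v = (Vmax/α)·[S] / (Km/α + [S]).
v = (56.5/6.346)×0.0817 / (0.253/6.346 + 0.0817) = 0.7274/0.1216 = 5.98 nmol/s.

5.98 nmol/s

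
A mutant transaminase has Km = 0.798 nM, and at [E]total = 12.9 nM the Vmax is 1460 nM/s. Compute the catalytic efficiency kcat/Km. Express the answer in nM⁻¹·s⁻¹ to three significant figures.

kcat = Vmax/[E]total = 1460/12.9 = 113 s⁻¹.
kcat/Km = 113/0.798 = 142 nM⁻¹·s⁻¹.

142 nM⁻¹·s⁻¹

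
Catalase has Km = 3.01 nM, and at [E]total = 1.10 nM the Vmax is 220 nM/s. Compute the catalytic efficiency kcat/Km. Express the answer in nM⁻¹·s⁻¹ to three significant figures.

kcat = Vmax/[E]total = 220/1.10 = 200 s⁻¹.
kcat/Km = 200/3.01 = 66.4 nM⁻¹·s⁻¹.

66.4 nM⁻¹·s⁻¹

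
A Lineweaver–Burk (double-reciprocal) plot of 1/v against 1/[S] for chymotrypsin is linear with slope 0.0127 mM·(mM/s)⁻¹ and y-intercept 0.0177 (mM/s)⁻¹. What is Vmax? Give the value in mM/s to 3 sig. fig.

The y-intercept of a Lineweaver–Burk plot equals 1/Vmax, so Vmax = 1/0.0177 = 56.5 mM/s.

56.5 mM/s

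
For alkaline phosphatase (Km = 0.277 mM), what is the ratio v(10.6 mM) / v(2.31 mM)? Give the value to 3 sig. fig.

The fractional saturations are [S]/(Km+[S]) = 2.31/2.587 = 0.8929 and 10.6/10.88 = 0.9745.
v₂/v₁ is just their ratio: 0.9745/0.8929 = 1.09.

1.09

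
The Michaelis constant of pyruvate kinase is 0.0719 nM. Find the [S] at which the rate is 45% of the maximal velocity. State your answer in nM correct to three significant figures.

0.0588 nM

v/Vmax = [S]/(Km+[S]) = 0.45, so [S] = Km·0.45/(1 − 0.45) = 0.0719 × 0.8182.
[S] = 0.0588 nM.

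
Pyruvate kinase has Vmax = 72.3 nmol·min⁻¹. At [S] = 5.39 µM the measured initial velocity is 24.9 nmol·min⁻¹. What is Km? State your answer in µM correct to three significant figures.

10.3 µM

From v = Vmax[S]/(Km+[S]), Km = [S](Vmax − v)/v.
Km = 5.39 × (72.3 − 24.9) / 24.9 = 255.5/24.9 = 10.3 µM.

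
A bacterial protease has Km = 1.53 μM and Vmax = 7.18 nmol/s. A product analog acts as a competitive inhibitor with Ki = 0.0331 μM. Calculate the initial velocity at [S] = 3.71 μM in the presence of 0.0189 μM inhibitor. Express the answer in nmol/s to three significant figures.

α = 1 + [I]/Ki = 1 + 0.0189/0.0331 = 1.571.
For a competitive inhibitor, Vmax is unchanged and the apparent Km becomes α·Km: Km,app = 2.40 μM, Vmax,app = 7.18 nmol/s.
v = Vmax,app·[S]/(Km,app + [S]) = 7.18 × 3.71/(2.40 + 3.71) = 4.36 nmol/s.

4.36 nmol/s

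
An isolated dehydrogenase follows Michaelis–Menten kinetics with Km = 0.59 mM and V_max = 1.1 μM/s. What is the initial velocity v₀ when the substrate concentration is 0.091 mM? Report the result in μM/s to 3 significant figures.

0.147 μM/s

[S]/(Km+[S]) = 0.091/0.6810 = 0.1336, the fractional saturation.
v = 0.1336 × Vmax = 0.1336 × 1.1 = 0.147 μM/s.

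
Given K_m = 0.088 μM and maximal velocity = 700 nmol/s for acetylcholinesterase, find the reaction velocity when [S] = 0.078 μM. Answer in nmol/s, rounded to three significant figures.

v = Vmax·[S]/(Km + [S]) = 700 × 0.078 / (0.088 + 0.078)
  = 54.60 / 0.1660 = 329 nmol/s.

329 nmol/s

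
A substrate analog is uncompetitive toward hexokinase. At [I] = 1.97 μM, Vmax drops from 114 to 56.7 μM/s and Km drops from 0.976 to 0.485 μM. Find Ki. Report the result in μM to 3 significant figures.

Uncompetitive: Vmax,app = Vmax/α (and Km,app = Km/α) with α = 1 + [I]/Ki.
α = Vmax/Vmax,app = 114/56.7 = 2.011.
Ki = [I]/(α − 1) = 1.97/1.011 = 1.95 μM.

1.95 μM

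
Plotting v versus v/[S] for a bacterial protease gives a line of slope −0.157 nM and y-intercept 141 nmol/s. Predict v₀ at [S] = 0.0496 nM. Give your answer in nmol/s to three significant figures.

33.9 nmol/s

In the Eadie–Hofstee form v = Vmax − Km·(v/[S]), the slope is −Km and the intercept is Vmax, so Km = 0.157 nM and Vmax = 141 nmol/s.
v = 141 × 0.0496/(0.157 + 0.0496) = 33.9 nmol/s.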